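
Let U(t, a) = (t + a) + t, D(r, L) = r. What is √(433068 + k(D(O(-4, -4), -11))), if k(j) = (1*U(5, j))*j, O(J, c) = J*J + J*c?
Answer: 6*√12067 ≈ 659.10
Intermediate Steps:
O(J, c) = J² + J*c
U(t, a) = a + 2*t (U(t, a) = (a + t) + t = a + 2*t)
k(j) = j*(10 + j) (k(j) = (1*(j + 2*5))*j = (1*(j + 10))*j = (1*(10 + j))*j = (10 + j)*j = j*(10 + j))
√(433068 + k(D(O(-4, -4), -11))) = √(433068 + (-4*(-4 - 4))*(10 - 4*(-4 - 4))) = √(433068 + (-4*(-8))*(10 - 4*(-8))) = √(433068 + 32*(10 + 32)) = √(433068 + 32*42) = √(433068 + 1344) = √434412 = 6*√12067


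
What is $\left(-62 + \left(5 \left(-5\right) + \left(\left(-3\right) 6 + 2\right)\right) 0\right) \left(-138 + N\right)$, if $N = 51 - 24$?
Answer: $6882$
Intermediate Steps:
$N = 27$
$\left(-62 + \left(5 \left(-5\right) + \left(\left(-3\right) 6 + 2\right)\right) 0\right) \left(-138 + N\right) = \left(-62 + \left(5 \left(-5\right) + \left(\left(-3\right) 6 + 2\right)\right) 0\right) \left(-138 + 27\right) = \left(-62 + \left(-25 + \left(-18 + 2\right)\right) 0\right) \left(-111\right) = \left(-62 + \left(-25 - 16\right) 0\right) \left(-111\right) = \left(-62 - 0\right) \left(-111\right) = \left(-62 + 0\right) \left(-111\right) = \left(-62\right) \left(-111\right) = 6882$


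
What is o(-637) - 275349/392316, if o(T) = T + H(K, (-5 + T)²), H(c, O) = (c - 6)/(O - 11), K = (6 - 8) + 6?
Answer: -34370900838235/53898072116 ≈ -637.70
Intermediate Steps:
K = 4 (K = -2 + 6 = 4)
H(c, O) = (-6 + c)/(-11 + O)
o(T) = T - 2/(-11 + (-5 + T)²) (o(T) = T + (-6 + 4)/(-11 + (-5 + T)²) = T - 2/(-11 + (-5 + T)²))
o(-637) - 275349/392316 = (-2 - 637*(-11 + (-5 - 637)²))/(-11 + (-5 - 637)²) - 275349/392316 = (-2 - 637*(-11 + (-642)²))/(-11 + (-642)²) - 275349/392316 = (-2 - 637*(-11 + 412164))/(-11 + 412164) - 1*91783/130772 = (-2 - 637*412153)/412153 - 91783/130772 = (-2 - 262541461)/412153 - 91783/130772 = (1/412153)*(-262541463) - 91783/130772 = -262541463/412153 - 91783/130772 = -34370900838235/53898072116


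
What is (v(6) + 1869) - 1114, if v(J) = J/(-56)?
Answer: 21137/28 ≈ 754.89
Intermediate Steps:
v(J) = -J/56 (v(J) = J*(-1/56) = -J/56)
(v(6) + 1869) - 1114 = (-1/56*6 + 1869) - 1114 = (-3/28 + 1869) - 1114 = 52329/28 - 1114 = 21137/28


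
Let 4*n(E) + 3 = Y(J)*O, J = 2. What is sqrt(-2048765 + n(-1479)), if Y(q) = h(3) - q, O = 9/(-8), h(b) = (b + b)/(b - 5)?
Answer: I*sqrt(131120918)/8 ≈ 1431.4*I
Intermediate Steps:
h(b) = 2*b/(-5 + b) (h(b) = (2*b)/(-5 + b) = 2*b/(-5 + b))
O = -9/8 (O = 9*(-1/8) = -9/8 ≈ -1.1250)
Y(q) = -3 - q (Y(q) = 2*3/(-5 + 3) - q = 2*3/(-2) - q = 2*3*(-1/2) - q = -3 - q)
n(E) = 21/32 (n(E) = -3/4 + ((-3 - 1*2)*(-9/8))/4 = -3/4 + ((-3 - 2)*(-9/8))/4 = -3/4 + (-5*(-9/8))/4 = -3/4 + (1/4)*(45/8) = -3/4 + 45/32 = 21/32)
sqrt(-2048765 + n(-1479)) = sqrt(-2048765 + 21/32) = sqrt(-65560459/32) = I*sqrt(131120918)/8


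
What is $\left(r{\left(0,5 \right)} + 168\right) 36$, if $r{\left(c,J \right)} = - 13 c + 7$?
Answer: $6300$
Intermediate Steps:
$r{\left(c,J \right)} = 7 - 13 c$
$\left(r{\left(0,5 \right)} + 168\right) 36 = \left(\left(7 - 0\right) + 168\right) 36 = \left(\left(7 + 0\right) + 168\right) 36 = \left(7 + 168\right) 36 = 175 \cdot 36 = 6300$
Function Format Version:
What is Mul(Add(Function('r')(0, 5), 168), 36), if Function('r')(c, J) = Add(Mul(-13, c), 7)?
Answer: 6300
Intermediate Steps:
Function('r')(c, J) = Add(7, Mul(-13, c))
Mul(Add(Function('r')(0, 5), 168), 36) = Mul(Add(Add(7, Mul(-13, 0)), 168), 36) = Mul(Add(Add(7, 0), 168), 36) = Mul(Add(7, 168), 36) = Mul(175, 36) = 6300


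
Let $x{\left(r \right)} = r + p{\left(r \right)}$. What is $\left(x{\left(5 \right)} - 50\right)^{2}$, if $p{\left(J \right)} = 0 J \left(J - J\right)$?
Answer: $2025$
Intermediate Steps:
$p{\left(J \right)} = 0$ ($p{\left(J \right)} = 0 \cdot 0 = 0$)
$x{\left(r \right)} = r$ ($x{\left(r \right)} = r + 0 = r$)
$\left(x{\left(5 \right)} - 50\right)^{2} = \left(5 - 50\right)^{2} = \left(-45\right)^{2} = 2025$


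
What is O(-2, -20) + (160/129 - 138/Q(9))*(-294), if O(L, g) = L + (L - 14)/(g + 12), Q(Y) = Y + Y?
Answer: 81242/43 ≈ 1889.3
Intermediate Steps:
Q(Y) = 2*Y
O(L, g) = L + (-14 + L)/(12 + g)
O(-2, -20) + (160/129 - 138/Q(9))*(-294) = (-14 + 13*(-2) - 2*(-20))/(12 - 20) + (160/129 - 138/(2*9))*(-294) = (-14 - 26 + 40)/(-8) + (160*(1/129) - 138/18)*(-294) = -⅛*0 + (160/129 - 138*1/18)*(-294) = 0 + (160/129 - 23/3)*(-294) = 0 - 829/129*(-294) = 0 + 81242/43 = 81242/43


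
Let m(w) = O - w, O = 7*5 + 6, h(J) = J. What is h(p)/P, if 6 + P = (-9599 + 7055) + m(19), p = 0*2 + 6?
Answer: -3/1264 ≈ -0.0023734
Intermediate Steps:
p = 6 (p = 0 + 6 = 6)
O = 41 (O = 35 + 6 = 41)
m(w) = 41 - w
P = -2528 (P = -6 + ((-9599 + 7055) + (41 - 1*19)) = -6 + (-2544 + (41 - 19)) = -6 + (-2544 + 22) = -6 - 2522 = -2528)
h(p)/P = 6/(-2528) = 6*(-1/2528) = -3/1264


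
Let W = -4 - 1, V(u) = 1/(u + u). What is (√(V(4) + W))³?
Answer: -39*I*√78/32 ≈ -10.764*I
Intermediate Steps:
V(u) = 1/(2*u)
W = -5
(√(V(4) + W))³ = (√((½)/4 - 5))³ = (√((½)*(¼) - 5))³ = (√(⅛ - 5))³ = (√(-39/8))³ = (I*√78/4)³ = -39*I*√78/32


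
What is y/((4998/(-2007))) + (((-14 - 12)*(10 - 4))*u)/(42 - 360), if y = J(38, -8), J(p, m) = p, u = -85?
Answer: -2514613/44149 ≈ -56.957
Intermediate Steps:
y = 38
y/((4998/(-2007))) + (((-14 - 12)*(10 - 4))*u)/(42 - 360) = 38/((4998/(-2007))) + (((-14 - 12)*(10 - 4))*(-85))/(42 - 360) = 38/((4998*(-1/2007))) + (-26*6*(-85))/(-318) = 38/(-1666/669) - 156*(-85)*(-1/318) = 38*(-669/1666) + 13260*(-1/318) = -12711/833 - 2210/53 = -2514613/44149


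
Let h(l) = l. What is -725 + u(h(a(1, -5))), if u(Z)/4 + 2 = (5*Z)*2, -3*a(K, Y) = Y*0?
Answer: -733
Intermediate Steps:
a(K, Y) = 0 (a(K, Y) = -Y*0/3 = -1/3*0 = 0)
u(Z) = -8 + 40*Z (u(Z) = -8 + 4*((5*Z)*2) = -8 + 4*(10*Z) = -8 + 40*Z)
-725 + u(h(a(1, -5))) = -725 + (-8 + 40*0) = -725 + (-8 + 0) = -725 - 8 = -733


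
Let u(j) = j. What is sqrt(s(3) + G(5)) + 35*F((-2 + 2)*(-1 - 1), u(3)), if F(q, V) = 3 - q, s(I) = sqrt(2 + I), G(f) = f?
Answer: 105 + sqrt(5 + sqrt(5)) ≈ 107.69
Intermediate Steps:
sqrt(s(3) + G(5)) + 35*F((-2 + 2)*(-1 - 1), u(3)) = sqrt(sqrt(2 + 3) + 5) + 35*(3 - (-2 + 2)*(-1 - 1)) = sqrt(sqrt(5) + 5) + 35*(3 - 0*(-2)) = sqrt(5 + sqrt(5)) + 35*(3 - 1*0) = sqrt(5 + sqrt(5)) + 35*(3 + 0) = sqrt(5 + sqrt(5)) + 35*3 = sqrt(5 + sqrt(5)) + 105 = 105 + sqrt(5 + sqrt(5))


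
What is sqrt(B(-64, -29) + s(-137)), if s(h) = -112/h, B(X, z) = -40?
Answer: 2*I*sqrt(183854)/137 ≈ 6.2596*I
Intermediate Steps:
sqrt(B(-64, -29) + s(-137)) = sqrt(-40 - 112/(-137)) = sqrt(-40 - 112*(-1/137)) = sqrt(-40 + 112/137) = sqrt(-5368/137) = 2*I*sqrt(183854)/137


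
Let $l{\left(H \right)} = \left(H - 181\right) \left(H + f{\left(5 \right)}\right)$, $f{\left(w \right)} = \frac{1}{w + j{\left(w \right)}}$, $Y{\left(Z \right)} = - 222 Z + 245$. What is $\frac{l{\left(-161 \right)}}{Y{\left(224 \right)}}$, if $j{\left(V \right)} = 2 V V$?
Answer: $- \frac{3028068}{2721565} \approx -1.1126$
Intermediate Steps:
$j{\left(V \right)} = 2 V^{2}$
$Y{\left(Z \right)} = 245 - 222 Z$
$f{\left(w \right)} = \frac{1}{w + 2 w^{2}}$
$l{\left(H \right)} = \left(-181 + H\right) \left(\frac{1}{55} + H\right)$ ($l{\left(H \right)} = \left(H - 181\right) \left(H + \frac{1}{5 \left(1 + 2 \cdot 5\right)}\right) = \left(-181 + H\right) \left(H + \frac{1}{5 \left(1 + 10\right)}\right) = \left(-181 + H\right) \left(H + \frac{1}{5 \cdot 11}\right) = \left(-181 + H\right) \left(H + \frac{1}{5} \cdot \frac{1}{11}\right) = \left(-181 + H\right) \left(H + \frac{1}{55}\right) = \left(-181 + H\right) \left(\frac{1}{55} + H\right)$)
$\frac{l{\left(-161 \right)}}{Y{\left(224 \right)}} = \frac{- \frac{181}{55} + \left(-161\right)^{2} - - \frac{1602594}{55}}{245 - 49728} = \frac{- \frac{181}{55} + 25921 + \frac{1602594}{55}}{245 - 49728} = \frac{3028068}{55 \left(-49483\right)} = \frac{3028068}{55} \left(- \frac{1}{49483}\right) = - \frac{3028068}{2721565}$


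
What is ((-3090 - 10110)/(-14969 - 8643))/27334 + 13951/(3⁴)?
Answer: 1125515208901/6534780381 ≈ 172.23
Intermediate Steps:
((-3090 - 10110)/(-14969 - 8643))/27334 + 13951/(3⁴) = -13200/(-23612)*(1/27334) + 13951/81 = -13200*(-1/23612)*(1/27334) + 13951*(1/81) = (3300/5903)*(1/27334) + 13951/81 = 1650/80676301 + 13951/81 = 1125515208901/6534780381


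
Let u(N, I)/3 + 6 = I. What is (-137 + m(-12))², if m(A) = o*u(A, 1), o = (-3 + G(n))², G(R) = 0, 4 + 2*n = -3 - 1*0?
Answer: 73984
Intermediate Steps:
n = -7/2 (n = -2 + (-3 - 1*0)/2 = -2 + (-3 + 0)/2 = -2 + (½)*(-3) = -2 - 3/2 = -7/2 ≈ -3.5000)
u(N, I) = -18 + 3*I
o = 9 (o = (-3 + 0)² = (-3)² = 9)
m(A) = -135 (m(A) = 9*(-18 + 3*1) = 9*(-18 + 3) = 9*(-15) = -135)
(-137 + m(-12))² = (-137 - 135)² = (-272)² = 73984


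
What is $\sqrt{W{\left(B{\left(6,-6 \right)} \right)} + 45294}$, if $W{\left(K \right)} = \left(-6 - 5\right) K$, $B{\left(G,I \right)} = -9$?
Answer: $\sqrt{45393} \approx 213.06$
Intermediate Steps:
$W{\left(K \right)} = - 11 K$
$\sqrt{W{\left(B{\left(6,-6 \right)} \right)} + 45294} = \sqrt{\left(-11\right) \left(-9\right) + 45294} = \sqrt{99 + 45294} = \sqrt{45393}$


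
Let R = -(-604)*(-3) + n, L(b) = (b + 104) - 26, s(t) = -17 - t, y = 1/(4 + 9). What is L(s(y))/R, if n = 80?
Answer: -198/5629 ≈ -0.035175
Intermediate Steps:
y = 1/13 ≈ 0.076923
L(b) = 78 + b (L(b) = (104 + b) - 26 = 78 + b)
R = -1732 (R = -(-604)*(-3) + 80 = -151*12 + 80 = -1812 + 80 = -1732)
L(s(y))/R = (78 + (-17 - 1*1/13))/(-1732) = (78 + (-17 - 1/13))*(-1/1732) = (78 - 222/13)*(-1/1732) = (792/13)*(-1/1732) = -198/5629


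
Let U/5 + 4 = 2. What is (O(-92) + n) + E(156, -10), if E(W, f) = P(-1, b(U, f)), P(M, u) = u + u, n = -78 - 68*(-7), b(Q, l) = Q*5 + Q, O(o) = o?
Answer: 186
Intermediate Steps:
U = -10 (U = -20 + 5*2 = -20 + 10 = -10)
b(Q, l) = 6*Q (b(Q, l) = 5*Q + Q = 6*Q)
n = 398 (n = -78 + 476 = 398)
P(M, u) = 2*u
E(W, f) = -120 (E(W, f) = 2*(6*(-10)) = 2*(-60) = -120)
(O(-92) + n) + E(156, -10) = (-92 + 398) - 120 = 306 - 120 = 186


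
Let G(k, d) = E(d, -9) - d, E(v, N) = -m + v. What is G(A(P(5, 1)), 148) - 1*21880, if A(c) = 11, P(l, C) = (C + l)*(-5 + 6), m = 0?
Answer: -21880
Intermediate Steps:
E(v, N) = v (E(v, N) = -1*0 + v = 0 + v = v)
P(l, C) = C + l (P(l, C) = (C + l)*1 = C + l)
G(k, d) = 0 (G(k, d) = d - d = 0)
G(A(P(5, 1)), 148) - 1*21880 = 0 - 1*21880 = 0 - 21880 = -21880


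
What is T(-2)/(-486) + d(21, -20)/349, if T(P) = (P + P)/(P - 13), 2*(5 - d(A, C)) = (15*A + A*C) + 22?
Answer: 337589/2544210 ≈ 0.13269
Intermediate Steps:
d(A, C) = -6 - 15*A/2 - A*C/2 (d(A, C) = 5 - ((15*A + A*C) + 22)/2 = 5 - (22 + 15*A + A*C)/2 = 5 + (-11 - 15*A/2 - A*C/2) = -6 - 15*A/2 - A*C/2)
T(P) = 2*P/(-13 + P) (T(P) = (2*P)/(-13 + P) = 2*P/(-13 + P))
T(-2)/(-486) + d(21, -20)/349 = (2*(-2)/(-13 - 2))/(-486) + (-6 - 15/2*21 - ½*21*(-20))/349 = (2*(-2)/(-15))*(-1/486) + (-6 - 315/2 + 210)*(1/349) = (2*(-2)*(-1/15))*(-1/486) + (93/2)*(1/349) = (4/15)*(-1/486) + 93/698 = -2/3645 + 93/698 = 337589/2544210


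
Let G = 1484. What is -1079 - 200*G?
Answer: -297879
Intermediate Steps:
-1079 - 200*G = -1079 - 200*1484 = -1079 - 296800 = -297879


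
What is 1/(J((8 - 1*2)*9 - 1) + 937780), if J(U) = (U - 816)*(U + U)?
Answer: 1/856902 ≈ 1.1670e-6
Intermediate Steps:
J(U) = 2*U*(-816 + U) (J(U) = (-816 + U)*(2*U) = 2*U*(-816 + U))
1/(J((8 - 1*2)*9 - 1) + 937780) = 1/(2*((8 - 1*2)*9 - 1)*(-816 + ((8 - 1*2)*9 - 1)) + 937780) = 1/(2*((8 - 2)*9 - 1)*(-816 + ((8 - 2)*9 - 1)) + 937780) = 1/(2*(6*9 - 1)*(-816 + (6*9 - 1)) + 937780) = 1/(2*(54 - 1)*(-816 + (54 - 1)) + 937780) = 1/(2*53*(-816 + 53) + 937780) = 1/(2*53*(-763) + 937780) = 1/(-80878 + 937780) = 1/856902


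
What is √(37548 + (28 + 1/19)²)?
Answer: √13838917/19 ≈ 195.79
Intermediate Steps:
√(37548 + (28 + 1/19)²) = √(37548 + (533/19)²) = √(37548 + 284089/361) = √(13838917/361) = √13838917/19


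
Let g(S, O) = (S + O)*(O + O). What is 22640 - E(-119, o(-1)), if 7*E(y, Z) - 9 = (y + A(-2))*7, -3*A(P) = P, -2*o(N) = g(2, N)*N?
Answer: 477898/21 ≈ 22757.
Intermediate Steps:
g(S, O) = 2*O*(O + S) (g(S, O) = (O + S)*(2*O) = 2*O*(O + S))
o(N) = -N²*(2 + N) (o(N) = -2*N*(N + 2)*N/2 = -2*N*(2 + N)*N/2 = -N²*(2 + N))
A(P) = -P/3
E(y, Z) = 41/21 + y (E(y, Z) = 9/7 + ((y - ⅓*(-2))*7)/7 = 9/7 + ((y + ⅔)*7)/7 = 9/7 + ((⅔ + y)*7)/7 = 9/7 + (14/3 + 7*y)/7 = 9/7 + (⅔ + y) = 41/21 + y)
22640 - E(-119, o(-1)) = 22640 - (41/21 - 119) = 22640 - 1*(-2458/21) = 22640 + 2458/21 = 477898/21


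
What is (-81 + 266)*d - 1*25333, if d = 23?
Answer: -21078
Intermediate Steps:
(-81 + 266)*d - 1*25333 = (-81 + 266)*23 - 1*25333 = 185*23 - 25333 = 4255 - 25333 = -21078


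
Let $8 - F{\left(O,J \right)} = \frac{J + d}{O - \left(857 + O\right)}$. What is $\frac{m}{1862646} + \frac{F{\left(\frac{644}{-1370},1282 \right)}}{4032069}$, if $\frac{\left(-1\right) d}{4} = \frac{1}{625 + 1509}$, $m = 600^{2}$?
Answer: $\frac{221222725809610604}{1144596123124193751} \approx 0.19328$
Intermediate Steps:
$m = 360000$
$d = - \frac{2}{1067}$ ($d = - \frac{4}{625 + 1509} = - \frac{4}{2134} = \left(-4\right) \frac{1}{2134} = - \frac{2}{1067} \approx -0.0018744$)
$F{\left(O,J \right)} = \frac{7315350}{914419} + \frac{J}{857}$ ($F{\left(O,J \right)} = 8 - \frac{J - \frac{2}{1067}}{O - \left(857 + O\right)} = 8 - \frac{- \frac{2}{1067} + J}{-857} = 8 - \left(- \frac{2}{1067} + J\right) \left(- \frac{1}{857}\right) = 8 - \left(\frac{2}{914419} - \frac{J}{857}\right) = 8 + \left(- \frac{2}{914419} + \frac{J}{857}\right) = \frac{7315350}{914419} + \frac{J}{857}$)
$\frac{m}{1862646} + \frac{F{\left(\frac{644}{-1370},1282 \right)}}{4032069} = \frac{360000}{1862646} + \frac{\frac{7315350}{914419} + \frac{1}{857} \cdot 1282}{4032069} = 360000 \cdot \frac{1}{1862646} + \left(\frac{7315350}{914419} + \frac{1282}{857}\right) \frac{1}{4032069} = \frac{60000}{310441} + \frac{8683244}{914419} \cdot \frac{1}{4032069} = \frac{60000}{310441} + \frac{8683244}{3687000502911} = \frac{221222725809610604}{1144596123124193751}$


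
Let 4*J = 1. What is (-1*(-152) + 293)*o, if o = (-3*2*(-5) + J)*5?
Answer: 269225/4 ≈ 67306.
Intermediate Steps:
J = ¼ (J = (¼)*1 = ¼ ≈ 0.25000)
o = 605/4 (o = (-3*2*(-5) + ¼)*5 = (-6*(-5) + ¼)*5 = (30 + ¼)*5 = (121/4)*5 = 605/4 ≈ 151.25)
(-1*(-152) + 293)*o = (-1*(-152) + 293)*(605/4) = (152 + 293)*(605/4) = 445*(605/4) = 269225/4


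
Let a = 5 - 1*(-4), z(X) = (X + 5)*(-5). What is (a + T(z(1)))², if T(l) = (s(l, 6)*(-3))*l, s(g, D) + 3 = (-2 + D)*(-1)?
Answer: 385641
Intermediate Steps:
z(X) = -25 - 5*X (z(X) = (5 + X)*(-5) = -25 - 5*X)
s(g, D) = -1 - D (s(g, D) = -3 + (-2 + D)*(-1) = -3 + (2 - D) = -1 - D)
T(l) = 21*l (T(l) = ((-1 - 1*6)*(-3))*l = ((-1 - 6)*(-3))*l = (-7*(-3))*l = 21*l)
a = 9 (a = 5 + 4 = 9)
(a + T(z(1)))² = (9 + 21*(-25 - 5*1))² = (9 + 21*(-25 - 5))² = (9 + 21*(-30))² = (9 - 630)² = (-621)² = 385641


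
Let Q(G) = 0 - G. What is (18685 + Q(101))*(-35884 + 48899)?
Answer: 241870760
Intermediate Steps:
Q(G) = -G
(18685 + Q(101))*(-35884 + 48899) = (18685 - 1*101)*(-35884 + 48899) = (18685 - 101)*13015 = 18584*13015 = 241870760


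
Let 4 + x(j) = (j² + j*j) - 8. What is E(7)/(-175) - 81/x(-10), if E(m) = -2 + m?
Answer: -3023/6580 ≈ -0.45942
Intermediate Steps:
x(j) = -12 + 2*j² (x(j) = -4 + ((j² + j*j) - 8) = -4 + ((j² + j²) - 8) = -4 + (2*j² - 8) = -4 + (-8 + 2*j²) = -12 + 2*j²)
E(7)/(-175) - 81/x(-10) = (-2 + 7)/(-175) - 81/(-12 + 2*(-10)²) = 5*(-1/175) - 81/(-12 + 2*100) = -1/35 - 81/(-12 + 200) = -1/35 - 81/188 = -3023/6580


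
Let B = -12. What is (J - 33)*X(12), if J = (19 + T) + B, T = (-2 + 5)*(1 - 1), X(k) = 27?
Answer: -702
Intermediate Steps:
T = 0 (T = 3*0 = 0)
J = 7 (J = (19 + 0) - 12 = 19 - 12 = 7)
(J - 33)*X(12) = (7 - 33)*27 = -26*27 = -702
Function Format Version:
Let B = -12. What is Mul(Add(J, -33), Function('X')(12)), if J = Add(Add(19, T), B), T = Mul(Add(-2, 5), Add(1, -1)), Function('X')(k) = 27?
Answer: -702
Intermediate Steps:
T = 0 (T = Mul(3, 0) = 0)
J = 7 (J = Add(Add(19, 0), -12) = Add(19, -12) = 7)
Mul(Add(J, -33), Function('X')(12)) = Mul(Add(7, -33), 27) = Mul(-26, 27) = -702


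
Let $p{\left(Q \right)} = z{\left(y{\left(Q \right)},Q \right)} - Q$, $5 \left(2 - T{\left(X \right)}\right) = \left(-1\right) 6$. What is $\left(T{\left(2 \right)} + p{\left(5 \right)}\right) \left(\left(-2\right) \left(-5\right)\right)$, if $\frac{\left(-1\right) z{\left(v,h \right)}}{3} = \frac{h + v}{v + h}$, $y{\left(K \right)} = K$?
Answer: $-48$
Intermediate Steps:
$T{\left(X \right)} = \frac{16}{5}$ ($T{\left(X \right)} = 2 - \frac{\left(-1\right) 6}{5} = 2 - - \frac{6}{5} = 2 + \frac{6}{5} = \frac{16}{5}$)
$z{\left(v,h \right)} = -3$ ($z{\left(v,h \right)} = - 3 \frac{h + v}{v + h} = - 3 \frac{h + v}{h + v} = \left(-3\right) 1 = -3$)
$p{\left(Q \right)} = -3 - Q$
$\left(T{\left(2 \right)} + p{\left(5 \right)}\right) \left(\left(-2\right) \left(-5\right)\right) = \left(\frac{16}{5} - 8\right) \left(\left(-2\right) \left(-5\right)\right) = \left(\frac{16}{5} - 8\right) 10 = \left(- \frac{24}{5}\right) 10 = -48$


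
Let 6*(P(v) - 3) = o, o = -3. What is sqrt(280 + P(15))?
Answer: sqrt(1130)/2 ≈ 16.808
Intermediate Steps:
P(v) = 5/2 (P(v) = 3 + (1/6)*(-3) = 3 - 1/2 = 5/2)
sqrt(280 + P(15)) = sqrt(280 + 5/2) = sqrt(565/2) = sqrt(1130)/2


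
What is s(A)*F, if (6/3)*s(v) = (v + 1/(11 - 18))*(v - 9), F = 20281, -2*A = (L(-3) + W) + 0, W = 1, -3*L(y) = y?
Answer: 811240/7 ≈ 1.1589e+5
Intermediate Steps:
L(y) = -y/3
A = -1 (A = -((-1/3*(-3) + 1) + 0)/2 = -((1 + 1) + 0)/2 = -(2 + 0)/2 = -1/2*2 = -1)
s(v) = (-9 + v)*(-1/7 + v)/2 (s(v) = ((v + 1/(11 - 18))*(v - 9))/2 = ((v + 1/(-7))*(-9 + v))/2 = ((v - 1/7)*(-9 + v))/2 = ((-1/7 + v)*(-9 + v))/2 = ((-9 + v)*(-1/7 + v))/2 = (-9 + v)*(-1/7 + v)/2)
s(A)*F = (9/14 + (1/2)*(-1)**2 - 32/7*(-1))*20281 = (9/14 + (1/2)*1 + 32/7)*20281 = (9/14 + 1/2 + 32/7)*20281 = (40/7)*20281 = 811240/7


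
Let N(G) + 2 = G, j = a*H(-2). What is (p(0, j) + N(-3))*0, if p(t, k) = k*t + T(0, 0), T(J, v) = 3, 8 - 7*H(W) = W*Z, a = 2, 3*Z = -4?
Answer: 0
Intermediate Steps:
Z = -4/3 (Z = (⅓)*(-4) = -4/3 ≈ -1.3333)
H(W) = 8/7 + 4*W/21 (H(W) = 8/7 - W*(-4)/(7*3) = 8/7 - (-4)*W/21 = 8/7 + 4*W/21)
j = 32/21 (j = 2*(8/7 + (4/21)*(-2)) = 2*(8/7 - 8/21) = 2*(16/21) = 32/21 ≈ 1.5238)
N(G) = -2 + G
p(t, k) = 3 + k*t (p(t, k) = k*t + 3 = 3 + k*t)
(p(0, j) + N(-3))*0 = ((3 + (32/21)*0) + (-2 - 3))*0 = ((3 + 0) - 5)*0 = (3 - 5)*0 = -2*0 = 0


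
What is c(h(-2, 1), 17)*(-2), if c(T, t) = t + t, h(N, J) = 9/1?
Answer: -68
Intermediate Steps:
h(N, J) = 9 (h(N, J) = 9*1 = 9)
c(T, t) = 2*t
c(h(-2, 1), 17)*(-2) = (2*17)*(-2) = 34*(-2) = -68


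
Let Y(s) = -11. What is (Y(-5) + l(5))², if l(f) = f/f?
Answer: 100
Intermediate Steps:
l(f) = 1
(Y(-5) + l(5))² = (-11 + 1)² = (-10)² = 100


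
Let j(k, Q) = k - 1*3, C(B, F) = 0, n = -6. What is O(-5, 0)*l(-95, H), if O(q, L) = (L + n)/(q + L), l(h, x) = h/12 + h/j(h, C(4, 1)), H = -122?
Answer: -817/98 ≈ -8.3367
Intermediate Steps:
j(k, Q) = -3 + k (j(k, Q) = k - 3 = -3 + k)
l(h, x) = h/12 + h/(-3 + h)
O(q, L) = (-6 + L)/(L + q) (O(q, L) = (L - 6)/(q + L) = (-6 + L)/(L + q))
O(-5, 0)*l(-95, H) = ((-6 + 0)/(0 - 5))*((1/12)*(-95)*(9 - 95)/(-3 - 95)) = (-6/(-5))*((1/12)*(-95)*(-86)/(-98)) = (-⅕*(-6))*((1/12)*(-95)*(-1/98)*(-86)) = (6/5)*(-4085/588) = -817/98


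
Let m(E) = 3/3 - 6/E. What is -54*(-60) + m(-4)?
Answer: 6485/2 ≈ 3242.5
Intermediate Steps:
m(E) = 1 - 6/E (m(E) = 3*(⅓) - 6/E = 1 - 6/E)
-54*(-60) + m(-4) = -54*(-60) + (-6 - 4)/(-4) = 3240 - ¼*(-10) = 3240 + 5/2 = 6485/2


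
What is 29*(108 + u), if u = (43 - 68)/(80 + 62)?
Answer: 444019/142 ≈ 3126.9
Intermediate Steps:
u = -25/142 ≈ -0.17606
29*(108 + u) = 29*(108 - 25/142) = 29*(15311/142) = 444019/142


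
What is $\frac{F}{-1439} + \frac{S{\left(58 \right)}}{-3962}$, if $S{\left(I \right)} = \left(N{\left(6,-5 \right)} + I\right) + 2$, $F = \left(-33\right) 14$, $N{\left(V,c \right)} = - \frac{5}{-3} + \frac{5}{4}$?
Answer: $\frac{20878883}{68415816} \approx 0.30518$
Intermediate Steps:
$N{\left(V,c \right)} = \frac{35}{12}$ ($N{\left(V,c \right)} = \left(-5\right) \left(- \frac{1}{3}\right) + 5 \cdot \frac{1}{4} = \frac{5}{3} + \frac{5}{4} = \frac{35}{12}$)
$F = -462$
$S{\left(I \right)} = \frac{59}{12} + I$ ($S{\left(I \right)} = \left(\frac{35}{12} + I\right) + 2 = \frac{59}{12} + I$)
$\frac{F}{-1439} + \frac{S{\left(58 \right)}}{-3962} = - \frac{462}{-1439} + \frac{\frac{59}{12} + 58}{-3962} = \left(-462\right) \left(- \frac{1}{1439}\right) + \frac{755}{12} \left(- \frac{1}{3962}\right) = \frac{462}{1439} - \frac{755}{47544} = \frac{20878883}{68415816}$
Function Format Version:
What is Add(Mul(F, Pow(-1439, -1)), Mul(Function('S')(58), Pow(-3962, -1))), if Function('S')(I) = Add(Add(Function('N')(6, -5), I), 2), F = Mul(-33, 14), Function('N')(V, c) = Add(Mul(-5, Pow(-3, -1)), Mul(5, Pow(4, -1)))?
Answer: Rational(20878883, 68415816) ≈ 0.30518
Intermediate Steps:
Function('N')(V, c) = Rational(35, 12) (Function('N')(V, c) = Add(Mul(-5, Rational(-1, 3)), Mul(5, Rational(1, 4))) = Add(Rational(5, 3), Rational(5, 4)) = Rational(35, 12))
F = -462
Function('S')(I) = Add(Rational(59, 12), I) (Function('S')(I) = Add(Add(Rational(35, 12), I), 2) = Add(Rational(59, 12), I))
Add(Mul(F, Pow(-1439, -1)), Mul(Function('S')(58), Pow(-3962, -1))) = Add(Mul(-462, Pow(-1439, -1)), Mul(Add(Rational(59, 12), 58), Pow(-3962, -1))) = Add(Mul(-462, Rational(-1, 1439)), Mul(Rational(755, 12), Rational(-1, 3962))) = Add(Rational(462, 1439), Rational(-755, 47544)) = Rational(20878883, 68415816)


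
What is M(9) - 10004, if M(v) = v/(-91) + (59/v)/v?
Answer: -73734844/7371 ≈ -10003.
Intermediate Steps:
M(v) = 59/v**2 - v/91 (M(v) = v*(-1/91) + 59/v**2 = -v/91 + 59/v**2 = 59/v**2 - v/91)
M(9) - 10004 = (59/9**2 - 1/91*9) - 10004 = (59*(1/81) - 9/91) - 10004 = (59/81 - 9/91) - 10004 = 4640/7371 - 10004 = -73734844/7371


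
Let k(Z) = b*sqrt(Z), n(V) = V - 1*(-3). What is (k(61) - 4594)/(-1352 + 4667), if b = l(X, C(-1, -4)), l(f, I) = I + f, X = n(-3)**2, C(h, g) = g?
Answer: -4594/3315 - 4*sqrt(61)/3315 ≈ -1.3952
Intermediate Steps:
n(V) = 3 + V (n(V) = V + 3 = 3 + V)
X = 0 (X = (3 - 3)**2 = 0**2 = 0)
b = -4 (b = -4 + 0 = -4)
k(Z) = -4*sqrt(Z)
(k(61) - 4594)/(-1352 + 4667) = (-4*sqrt(61) - 4594)/(-1352 + 4667) = (-4594 - 4*sqrt(61))/3315 = (-4594 - 4*sqrt(61))*(1/3315) = -4594/3315 - 4*sqrt(61)/3315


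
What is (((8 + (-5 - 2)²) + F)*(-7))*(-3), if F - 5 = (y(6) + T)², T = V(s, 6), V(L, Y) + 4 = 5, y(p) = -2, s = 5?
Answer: 1323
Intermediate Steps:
V(L, Y) = 1 (V(L, Y) = -4 + 5 = 1)
T = 1
F = 6 (F = 5 + (-2 + 1)² = 5 + (-1)² = 5 + 1 = 6)
(((8 + (-5 - 2)²) + F)*(-7))*(-3) = (((8 + (-5 - 2)²) + 6)*(-7))*(-3) = (((8 + (-7)²) + 6)*(-7))*(-3) = (((8 + 49) + 6)*(-7))*(-3) = ((57 + 6)*(-7))*(-3) = (63*(-7))*(-3) = -441*(-3) = 1323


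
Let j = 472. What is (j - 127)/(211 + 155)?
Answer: 115/122 ≈ 0.94262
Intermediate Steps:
(j - 127)/(211 + 155) = (472 - 127)/(211 + 155) = 345/366 = 345*(1/366) = 115/122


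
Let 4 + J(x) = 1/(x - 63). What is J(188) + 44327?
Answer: 5540376/125 ≈ 44323.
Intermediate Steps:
J(x) = -4 + 1/(-63 + x) (J(x) = -4 + 1/(x - 63) = -4 + 1/(-63 + x))
J(188) + 44327 = (253 - 4*188)/(-63 + 188) + 44327 = (253 - 752)/125 + 44327 = (1/125)*(-499) + 44327 = -499/125 + 44327 = 5540376/125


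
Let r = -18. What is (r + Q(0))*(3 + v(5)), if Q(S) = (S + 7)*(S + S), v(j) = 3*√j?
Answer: -54 - 54*√5 ≈ -174.75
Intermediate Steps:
Q(S) = 2*S*(7 + S) (Q(S) = (7 + S)*(2*S) = 2*S*(7 + S))
(r + Q(0))*(3 + v(5)) = (-18 + 2*0*(7 + 0))*(3 + 3*√5) = (-18 + 2*0*7)*(3 + 3*√5) = (-18 + 0)*(3 + 3*√5) = -18*(3 + 3*√5) = -54 - 54*√5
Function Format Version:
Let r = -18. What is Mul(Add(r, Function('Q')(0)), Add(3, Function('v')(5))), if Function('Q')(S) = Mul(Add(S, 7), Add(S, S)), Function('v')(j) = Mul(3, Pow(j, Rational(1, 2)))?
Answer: Add(-54, Mul(-54, Pow(5, Rational(1, 2)))) ≈ -174.75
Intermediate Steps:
Function('Q')(S) = Mul(2, S, Add(7, S)) (Function('Q')(S) = Mul(Add(7, S), Mul(2, S)) = Mul(2, S, Add(7, S)))
Mul(Add(r, Function('Q')(0)), Add(3, Function('v')(5))) = Mul(Add(-18, Mul(2, 0, Add(7, 0))), Add(3, Mul(3, Pow(5, Rational(1, 2))))) = Mul(Add(-18, Mul(2, 0, 7)), Add(3, Mul(3, Pow(5, Rational(1, 2))))) = Mul(Add(-18, 0), Add(3, Mul(3, Pow(5, Rational(1, 2))))) = Mul(-18, Add(3, Mul(3, Pow(5, Rational(1, 2))))) = Add(-54, Mul(-54, Pow(5, Rational(1, 2))))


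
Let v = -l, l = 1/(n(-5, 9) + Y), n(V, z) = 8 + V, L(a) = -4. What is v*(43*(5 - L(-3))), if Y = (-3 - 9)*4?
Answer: 43/5 ≈ 8.6000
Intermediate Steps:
Y = -48 (Y = -12*4 = -48)
l = -1/45 (l = 1/((8 - 5) - 48) = 1/(3 - 48) = 1/(-45) = -1/45 ≈ -0.022222)
v = 1/45 (v = -1*(-1/45) = 1/45 ≈ 0.022222)
v*(43*(5 - L(-3))) = (43*(5 - 1*(-4)))/45 = (43*(5 + 4))/45 = (43*9)/45 = (1/45)*387 = 43/5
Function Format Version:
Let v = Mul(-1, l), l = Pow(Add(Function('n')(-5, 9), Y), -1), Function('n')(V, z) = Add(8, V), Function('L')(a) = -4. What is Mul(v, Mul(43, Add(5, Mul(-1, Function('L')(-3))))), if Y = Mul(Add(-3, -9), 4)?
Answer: Rational(43, 5) ≈ 8.6000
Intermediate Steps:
Y = -48 (Y = Mul(-12, 4) = -48)
l = Rational(-1, 45) (l = Pow(Add(Add(8, -5), -48), -1) = Pow(Add(3, -48), -1) = Pow(-45, -1) = Rational(-1, 45) ≈ -0.022222)
v = Rational(1, 45) (v = Mul(-1, Rational(-1, 45)) = Rational(1, 45) ≈ 0.022222)
Mul(v, Mul(43, Add(5, Mul(-1, Function('L')(-3))))) = Mul(Rational(1, 45), Mul(43, Add(5, Mul(-1, -4)))) = Mul(Rational(1, 45), Mul(43, Add(5, 4))) = Mul(Rational(1, 45), Mul(43, 9)) = Mul(Rational(1, 45), 387) = Rational(43, 5)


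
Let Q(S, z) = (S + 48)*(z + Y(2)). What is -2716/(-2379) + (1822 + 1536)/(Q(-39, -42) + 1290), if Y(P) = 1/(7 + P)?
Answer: 10468390/2172027 ≈ 4.8196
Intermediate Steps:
Q(S, z) = (48 + S)*(⅑ + z) (Q(S, z) = (S + 48)*(z + 1/(7 + 2)) = (48 + S)*(z + 1/9) = (48 + S)*(z + ⅑) = (48 + S)*(⅑ + z))
-2716/(-2379) + (1822 + 1536)/(Q(-39, -42) + 1290) = -2716/(-2379) + (1822 + 1536)/((16/3 + 48*(-42) + (⅑)*(-39) - 39*(-42)) + 1290) = -2716*(-1/2379) + 3358/((16/3 - 2016 - 13/3 + 1638) + 1290) = 2716/2379 + 3358/(-377 + 1290) = 2716/2379 + 3358/913 = 10468390/2172027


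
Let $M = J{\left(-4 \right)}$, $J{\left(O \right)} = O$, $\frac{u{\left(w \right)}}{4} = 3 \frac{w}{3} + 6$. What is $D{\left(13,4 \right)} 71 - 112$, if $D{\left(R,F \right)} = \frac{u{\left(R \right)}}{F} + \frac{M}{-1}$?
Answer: $1521$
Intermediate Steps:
$u{\left(w \right)} = 24 + 4 w$ ($u{\left(w \right)} = 4 \left(3 \frac{w}{3} + 6\right) = 4 \left(w + 6\right) = 4 \left(6 + w\right) = 24 + 4 w$)
$M = -4$
$D{\left(R,F \right)} = 4 + \frac{24 + 4 R}{F}$ ($D{\left(R,F \right)} = \frac{24 + 4 R}{F} - \frac{4}{-1} = \frac{24 + 4 R}{F} - -4 = \frac{24 + 4 R}{F} + 4 = 4 + \frac{24 + 4 R}{F}$)
$D{\left(13,4 \right)} 71 - 112 = \frac{4 \left(6 + 4 + 13\right)}{4} \cdot 71 - 112 = 4 \cdot \frac{1}{4} \cdot 23 \cdot 71 - 112 = 23 \cdot 71 - 112 = 1633 - 112 = 1521$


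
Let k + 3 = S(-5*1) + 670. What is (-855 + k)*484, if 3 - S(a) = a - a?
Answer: -89540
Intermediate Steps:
S(a) = 3 (S(a) = 3 - (a - a) = 3 - 1*0 = 3 + 0 = 3)
k = 670 (k = -3 + (3 + 670) = -3 + 673 = 670)
(-855 + k)*484 = (-855 + 670)*484 = -185*484 = -89540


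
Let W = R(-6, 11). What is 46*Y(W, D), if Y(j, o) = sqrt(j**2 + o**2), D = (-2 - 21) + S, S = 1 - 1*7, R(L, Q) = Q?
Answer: 46*sqrt(962) ≈ 1426.7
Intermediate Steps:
W = 11
S = -6 (S = 1 - 7 = -6)
D = -29 (D = (-2 - 21) - 6 = -23 - 6 = -29)
46*Y(W, D) = 46*sqrt(11**2 + (-29)**2) = 46*sqrt(121 + 841) = 46*sqrt(962)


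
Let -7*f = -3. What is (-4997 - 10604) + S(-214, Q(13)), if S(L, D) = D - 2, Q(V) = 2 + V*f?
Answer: -109168/7 ≈ -15595.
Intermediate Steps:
f = 3/7 (f = -⅐*(-3) = 3/7 ≈ 0.42857)
Q(V) = 2 + 3*V/7 (Q(V) = 2 + V*(3/7) = 2 + 3*V/7)
S(L, D) = -2 + D
(-4997 - 10604) + S(-214, Q(13)) = (-4997 - 10604) + (-2 + (2 + (3/7)*13)) = -15601 + (-2 + (2 + 39/7)) = -15601 + (-2 + 53/7) = -15601 + 39/7 = -109168/7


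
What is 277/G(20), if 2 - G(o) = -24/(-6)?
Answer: -277/2 ≈ -138.50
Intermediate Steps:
G(o) = -2 (G(o) = 2 - (-24)/(-6) = 2 - (-24)*(-1)/6 = 2 - 1*4 = 2 - 4 = -2)
277/G(20) = 277/(-2) = 277*(-½) = -277/2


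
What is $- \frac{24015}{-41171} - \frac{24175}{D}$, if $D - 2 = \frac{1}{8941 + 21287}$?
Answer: $- \frac{30084746310045}{2489075147} \approx -12087.0$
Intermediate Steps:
$D = \frac{60457}{30228}$ ($D = 2 + \frac{1}{8941 + 21287} = 2 + \frac{1}{30228} = \frac{60457}{30228} \approx 2.0$)
$- \frac{24015}{-41171} - \frac{24175}{D} = - \frac{24015}{-41171} - \frac{24175}{\frac{60457}{30228}} = \left(-24015\right) \left(- \frac{1}{41171}\right) - \frac{730761900}{60457} = \frac{24015}{41171} - \frac{730761900}{60457} = - \frac{30084746310045}{2489075147}$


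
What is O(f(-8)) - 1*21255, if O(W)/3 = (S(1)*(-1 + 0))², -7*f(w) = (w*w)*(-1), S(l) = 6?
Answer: -21147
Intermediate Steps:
f(w) = w²/7 (f(w) = -w*w*(-1)/7 = -w²*(-1)/7 = -(-1)*w²/7 = w²/7)
O(W) = 108 (O(W) = 3*(6*(-1 + 0))² = 3*(6*(-1))² = 3*(-6)² = 3*36 = 108)
O(f(-8)) - 1*21255 = 108 - 1*21255 = 108 - 21255 = -21147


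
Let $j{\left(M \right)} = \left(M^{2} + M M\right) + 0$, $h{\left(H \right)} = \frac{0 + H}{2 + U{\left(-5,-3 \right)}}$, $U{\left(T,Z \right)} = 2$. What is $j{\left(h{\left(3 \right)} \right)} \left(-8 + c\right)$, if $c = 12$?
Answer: $\frac{9}{2} \approx 4.5$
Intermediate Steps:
$h{\left(H \right)} = \frac{H}{4}$ ($h{\left(H \right)} = \frac{0 + H}{2 + 2} = \frac{H}{4}$)
$j{\left(M \right)} = 2 M^{2}$ ($j{\left(M \right)} = \left(M^{2} + M^{2}\right) + 0 = 2 M^{2} + 0 = 2 M^{2}$)
$j{\left(h{\left(3 \right)} \right)} \left(-8 + c\right) = 2 \left(\frac{1}{4} \cdot 3\right)^{2} \left(-8 + 12\right) = 2 \left(\frac{3}{4}\right)^{2} \cdot 4 = 2 \cdot \frac{9}{16} \cdot 4 = \frac{9}{8} \cdot 4 = \frac{9}{2}$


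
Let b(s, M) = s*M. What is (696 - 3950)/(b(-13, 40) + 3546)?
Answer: -1627/1513 ≈ -1.0753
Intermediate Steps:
b(s, M) = M*s
(696 - 3950)/(b(-13, 40) + 3546) = (696 - 3950)/(40*(-13) + 3546) = -3254/(-520 + 3546) = -3254/3026 = -3254*1/3026 = -1627/1513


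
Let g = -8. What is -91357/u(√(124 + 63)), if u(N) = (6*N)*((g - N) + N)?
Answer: 91357*√187/8976 ≈ 139.18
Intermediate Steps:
u(N) = -48*N (u(N) = (6*N)*((-8 - N) + N) = (6*N)*(-8) = -48*N)
-91357/u(√(124 + 63)) = -91357*(-1/(48*√(124 + 63))) = -91357*(-√187/8976) = -(-91357)*√187/8976 = 91357*√187/8976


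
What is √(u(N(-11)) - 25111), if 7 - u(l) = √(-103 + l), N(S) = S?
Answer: √(-25104 - I*√114) ≈ 0.0337 - 158.44*I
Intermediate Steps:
u(l) = 7 - √(-103 + l)
√(u(N(-11)) - 25111) = √((7 - √(-103 - 11)) - 25111) = √((7 - √(-114)) - 25111) = √((7 - I*√114) - 25111) = √(-25104 - I*√114)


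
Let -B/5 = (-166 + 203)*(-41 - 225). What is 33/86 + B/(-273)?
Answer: -603293/3354 ≈ -179.87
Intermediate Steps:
B = 49210 (B = -5*(-166 + 203)*(-41 - 225) = -185*(-266) = -5*(-9842) = 49210)
33/86 + B/(-273) = 33/86 + 49210/(-273) = 33*(1/86) + 49210*(-1/273) = 33/86 - 7030/39 = -603293/3354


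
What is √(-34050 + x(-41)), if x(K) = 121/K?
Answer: I*√57243011/41 ≈ 184.53*I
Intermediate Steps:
√(-34050 + x(-41)) = √(-34050 + 121/(-41)) = √(-34050 + 121*(-1/41)) = √(-34050 - 121/41) = √(-1396171/41) = I*√57243011/41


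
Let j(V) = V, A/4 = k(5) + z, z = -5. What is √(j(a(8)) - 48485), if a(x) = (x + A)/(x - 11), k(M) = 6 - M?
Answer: I*√436341/3 ≈ 220.19*I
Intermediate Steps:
A = -16 (A = 4*((6 - 1*5) - 5) = 4*((6 - 5) - 5) = 4*(1 - 5) = 4*(-4) = -16)
a(x) = (-16 + x)/(-11 + x) (a(x) = (x - 16)/(x - 11) = (-16 + x)/(-11 + x))
√(j(a(8)) - 48485) = √((-16 + 8)/(-11 + 8) - 48485) = √(-8/(-3) - 48485) = √(-⅓*(-8) - 48485) = √(8/3 - 48485) = √(-145447/3) = I*√436341/3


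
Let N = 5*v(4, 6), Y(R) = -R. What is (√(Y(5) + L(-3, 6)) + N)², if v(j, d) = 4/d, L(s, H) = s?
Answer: 28/9 + 40*I*√2/3 ≈ 3.1111 + 18.856*I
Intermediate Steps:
N = 10/3 (N = 5*(4/6) = 5*(4*(⅙)) = 5*(⅔) = 10/3 ≈ 3.3333)
(√(Y(5) + L(-3, 6)) + N)² = (√(-1*5 - 3) + 10/3)² = (√(-5 - 3) + 10/3)² = (√(-8) + 10/3)² = (2*I*√2 + 10/3)² = (10/3 + 2*I*√2)²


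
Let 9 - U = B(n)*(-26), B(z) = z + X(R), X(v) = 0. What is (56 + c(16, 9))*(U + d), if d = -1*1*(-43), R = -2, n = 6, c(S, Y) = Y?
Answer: 13520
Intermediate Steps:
d = 43 (d = -1*(-43) = 43)
B(z) = z (B(z) = z + 0 = z)
U = 165 (U = 9 - 6*(-26) = 9 - 1*(-156) = 9 + 156 = 165)
(56 + c(16, 9))*(U + d) = (56 + 9)*(165 + 43) = 65*208 = 13520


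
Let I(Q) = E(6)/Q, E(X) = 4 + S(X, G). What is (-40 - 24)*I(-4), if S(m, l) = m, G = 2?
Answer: 160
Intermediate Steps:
E(X) = 4 + X
I(Q) = 10/Q (I(Q) = (4 + 6)/Q = 10/Q)
(-40 - 24)*I(-4) = (-40 - 24)*(10/(-4)) = -640*(-1)/4 = -64*(-5/2) = 160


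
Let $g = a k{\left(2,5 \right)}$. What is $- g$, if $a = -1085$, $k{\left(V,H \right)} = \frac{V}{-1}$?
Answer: $-2170$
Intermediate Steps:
$k{\left(V,H \right)} = - V$ ($k{\left(V,H \right)} = V \left(-1\right) = - V$)
$g = 2170$ ($g = - 1085 \left(\left(-1\right) 2\right) = \left(-1085\right) \left(-2\right) = 2170$)
$- g = \left(-1\right) 2170 = -2170$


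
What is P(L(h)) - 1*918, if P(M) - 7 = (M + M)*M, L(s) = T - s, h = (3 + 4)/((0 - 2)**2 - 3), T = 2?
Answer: -861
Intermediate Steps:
h = 7 (h = 7/((-2)**2 - 3) = 7/(4 - 3) = 7/1 = 7*1 = 7)
L(s) = 2 - s
P(M) = 7 + 2*M**2 (P(M) = 7 + (M + M)*M = 7 + (2*M)*M = 7 + 2*M**2)
P(L(h)) - 1*918 = (7 + 2*(2 - 1*7)**2) - 1*918 = (7 + 2*(2 - 7)**2) - 918 = (7 + 2*(-5)**2) - 918 = (7 + 2*25) - 918 = (7 + 50) - 918 = 57 - 918 = -861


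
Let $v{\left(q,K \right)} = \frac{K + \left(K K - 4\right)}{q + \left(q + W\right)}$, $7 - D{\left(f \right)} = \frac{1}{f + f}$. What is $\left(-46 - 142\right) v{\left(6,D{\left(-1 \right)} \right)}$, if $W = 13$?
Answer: $- \frac{11233}{25} \approx -449.32$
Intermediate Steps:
$D{\left(f \right)} = 7 - \frac{1}{2 f}$ ($D{\left(f \right)} = 7 - \frac{1}{f + f} = 7 - \frac{1}{2 f}$)
$v{\left(q,K \right)} = \frac{-4 + K + K^{2}}{13 + 2 q}$ ($v{\left(q,K \right)} = \frac{K + \left(K K - 4\right)}{q + \left(q + 13\right)} = \frac{K + \left(K^{2} - 4\right)}{q + \left(13 + q\right)} = \frac{K + \left(-4 + K^{2}\right)}{13 + 2 q} = \frac{-4 + K + K^{2}}{13 + 2 q}$)
$\left(-46 - 142\right) v{\left(6,D{\left(-1 \right)} \right)} = \left(-46 - 142\right) \frac{-4 + \left(7 - \frac{1}{2 \left(-1\right)}\right) + \left(7 - \frac{1}{2 \left(-1\right)}\right)^{2}}{13 + 2 \cdot 6} = - 188 \frac{-4 + \left(7 - - \frac{1}{2}\right) + \left(7 - - \frac{1}{2}\right)^{2}}{13 + 12} = - 188 \frac{-4 + \left(7 + \frac{1}{2}\right) + \left(7 + \frac{1}{2}\right)^{2}}{25} = - 188 \frac{-4 + \frac{15}{2} + \left(\frac{15}{2}\right)^{2}}{25} = - 188 \frac{-4 + \frac{15}{2} + \frac{225}{4}}{25} = - 188 \cdot \frac{1}{25} \cdot \frac{239}{4} = \left(-188\right) \frac{239}{100} = - \frac{11233}{25}$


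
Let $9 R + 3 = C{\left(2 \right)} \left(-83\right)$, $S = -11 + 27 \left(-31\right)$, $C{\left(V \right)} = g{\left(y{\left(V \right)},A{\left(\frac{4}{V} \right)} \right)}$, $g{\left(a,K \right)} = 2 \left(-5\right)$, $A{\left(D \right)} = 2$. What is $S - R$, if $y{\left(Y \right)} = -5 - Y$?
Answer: $- \frac{8459}{9} \approx -939.89$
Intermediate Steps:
$g{\left(a,K \right)} = -10$
$C{\left(V \right)} = -10$
$S = -848$ ($S = -11 - 837 = -848$)
$R = \frac{827}{9}$ ($R = - \frac{1}{3} + \frac{\left(-10\right) \left(-83\right)}{9} = - \frac{1}{3} + \frac{1}{9} \cdot 830 = - \frac{1}{3} + \frac{830}{9} = \frac{827}{9} \approx 91.889$)
$S - R = -848 - \frac{827}{9} = - \frac{8459}{9}$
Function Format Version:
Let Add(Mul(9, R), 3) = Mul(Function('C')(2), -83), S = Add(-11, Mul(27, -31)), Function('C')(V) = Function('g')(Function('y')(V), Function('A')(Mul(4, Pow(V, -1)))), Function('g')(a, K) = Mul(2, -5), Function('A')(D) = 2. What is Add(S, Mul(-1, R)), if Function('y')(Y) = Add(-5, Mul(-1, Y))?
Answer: Rational(-8459, 9) ≈ -939.89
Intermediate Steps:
Function('g')(a, K) = -10
Function('C')(V) = -10
S = -848 (S = Add(-11, -837) = -848)
R = Rational(827, 9) (R = Add(Rational(-1, 3), Mul(Rational(1, 9), Mul(-10, -83))) = Add(Rational(-1, 3), Mul(Rational(1, 9), 830)) = Add(Rational(-1, 3), Rational(830, 9)) = Rational(827, 9) ≈ 91.889)
Add(S, Mul(-1, R)) = Add(-848, Mul(-1, Rational(827, 9))) = Add(-848, Rational(-827, 9)) = Rational(-8459, 9)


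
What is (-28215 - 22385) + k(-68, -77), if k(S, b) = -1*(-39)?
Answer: -50561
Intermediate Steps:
k(S, b) = 39
(-28215 - 22385) + k(-68, -77) = (-28215 - 22385) + 39 = -50600 + 39 = -50561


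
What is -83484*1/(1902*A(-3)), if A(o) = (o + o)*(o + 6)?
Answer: 773/317 ≈ 2.4385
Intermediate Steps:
A(o) = 2*o*(6 + o) (A(o) = (2*o)*(6 + o) = 2*o*(6 + o))
-83484*1/(1902*A(-3)) = -83484*(-1/(11412*(6 - 3))) = -83484/((2*(-3)*3)*1902) = -83484/((-18*1902)) = -83484/(-34236) = -83484*(-1/34236) = 773/317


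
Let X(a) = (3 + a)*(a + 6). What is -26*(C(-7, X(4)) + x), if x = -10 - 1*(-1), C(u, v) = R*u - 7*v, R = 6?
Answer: 14066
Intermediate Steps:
X(a) = (3 + a)*(6 + a)
C(u, v) = -7*v + 6*u (C(u, v) = 6*u - 7*v = -7*v + 6*u)
x = -9 (x = -10 + 1 = -9)
-26*(C(-7, X(4)) + x) = -26*((-7*(18 + 4² + 9*4) + 6*(-7)) - 9) = -26*((-7*(18 + 16 + 36) - 42) - 9) = -26*((-7*70 - 42) - 9) = -26*((-490 - 42) - 9) = -26*(-532 - 9) = -26*(-541) = 14066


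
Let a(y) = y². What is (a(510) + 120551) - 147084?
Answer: 233567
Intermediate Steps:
(a(510) + 120551) - 147084 = (510² + 120551) - 147084 = (260100 + 120551) - 147084 = 380651 - 147084 = 233567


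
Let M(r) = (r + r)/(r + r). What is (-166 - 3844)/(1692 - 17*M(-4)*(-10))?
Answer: -2005/931 ≈ -2.1536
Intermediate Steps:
M(r) = 1 (M(r) = (2*r)/((2*r)) = (2*r)*(1/(2*r)) = 1)
(-166 - 3844)/(1692 - 17*M(-4)*(-10)) = (-166 - 3844)/(1692 - 17*1*(-10)) = -4010/(1692 - 17*(-10)) = -4010/(1692 + 170) = -4010/1862 = -4010*1/1862 = -2005/931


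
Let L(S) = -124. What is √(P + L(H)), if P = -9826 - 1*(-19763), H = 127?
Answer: √9813 ≈ 99.061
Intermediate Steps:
P = 9937 (P = -9826 + 19763 = 9937)
√(P + L(H)) = √(9937 - 124) = √9813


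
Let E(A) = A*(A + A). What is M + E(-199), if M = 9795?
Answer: 88997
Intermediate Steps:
E(A) = 2*A**2 (E(A) = A*(2*A) = 2*A**2)
M + E(-199) = 9795 + 2*(-199)**2 = 9795 + 2*39601 = 9795 + 79202 = 88997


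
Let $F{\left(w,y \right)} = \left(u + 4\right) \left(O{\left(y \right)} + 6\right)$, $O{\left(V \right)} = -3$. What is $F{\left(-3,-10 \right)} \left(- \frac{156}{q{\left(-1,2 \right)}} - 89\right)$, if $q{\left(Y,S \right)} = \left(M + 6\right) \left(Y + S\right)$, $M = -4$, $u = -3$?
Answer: $-501$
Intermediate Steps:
$q{\left(Y,S \right)} = 2 S + 2 Y$ ($q{\left(Y,S \right)} = \left(-4 + 6\right) \left(Y + S\right) = 2 \left(S + Y\right) = 2 S + 2 Y$)
$F{\left(w,y \right)} = 3$ ($F{\left(w,y \right)} = \left(-3 + 4\right) \left(-3 + 6\right) = 1 \cdot 3 = 3$)
$F{\left(-3,-10 \right)} \left(- \frac{156}{q{\left(-1,2 \right)}} - 89\right) = 3 \left(- \frac{156}{2 \cdot 2 + 2 \left(-1\right)} - 89\right) = 3 \left(- \frac{156}{4 - 2} - 89\right) = 3 \left(- \frac{156}{2} - 89\right) = 3 \left(\left(-156\right) \frac{1}{2} - 89\right) = 3 \left(-78 - 89\right) = 3 \left(-167\right) = -501$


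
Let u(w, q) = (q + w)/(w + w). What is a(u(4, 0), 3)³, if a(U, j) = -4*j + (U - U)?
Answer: -1728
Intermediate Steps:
u(w, q) = (q + w)/(2*w) (u(w, q) = (q + w)/((2*w)) = (q + w)*(1/(2*w)) = (q + w)/(2*w))
a(U, j) = -4*j (a(U, j) = -4*j + 0 = -4*j)
a(u(4, 0), 3)³ = (-4*3)³ = (-12)³ = -1728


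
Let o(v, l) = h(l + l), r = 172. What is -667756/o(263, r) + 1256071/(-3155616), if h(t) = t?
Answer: -263451700765/135691488 ≈ -1941.5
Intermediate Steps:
o(v, l) = 2*l (o(v, l) = l + l = 2*l)
-667756/o(263, r) + 1256071/(-3155616) = -667756/(2*172) + 1256071/(-3155616) = -667756/344 + 1256071*(-1/3155616) = -667756*1/344 - 1256071/3155616 = -166939/86 - 1256071/3155616 = -263451700765/135691488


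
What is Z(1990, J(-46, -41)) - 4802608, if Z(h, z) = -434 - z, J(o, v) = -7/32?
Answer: -153697337/32 ≈ -4.8030e+6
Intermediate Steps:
J(o, v) = -7/32 (J(o, v) = -7*1/32 = -7/32)
Z(1990, J(-46, -41)) - 4802608 = (-434 - 1*(-7/32)) - 4802608 = (-434 + 7/32) - 4802608 = -13881/32 - 4802608 = -153697337/32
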